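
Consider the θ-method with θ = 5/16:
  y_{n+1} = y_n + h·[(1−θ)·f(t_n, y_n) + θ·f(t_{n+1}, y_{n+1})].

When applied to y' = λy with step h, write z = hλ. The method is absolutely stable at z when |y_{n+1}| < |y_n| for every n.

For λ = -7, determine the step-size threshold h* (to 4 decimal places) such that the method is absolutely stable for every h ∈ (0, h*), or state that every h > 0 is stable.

(-5.3333,0); λ=-7 ⇒ h* = (16/3)/7 = 0.7619.

On y'=λy, z=hλ:
  y_{n+1} = y_n + z·[11/16·y_n + 5/16·y_{n+1}] ⇒ (1 − 5/16z)y_{n+1} = (1 + 11/16z)y_n
  ⇒ R(z) = (1 + 11/16z)/(1 − 5/16z).

Need |R(x)|<1, x<0.
x=-0.87: |R|=0.3160
R=−1: 1+11/16x = −1+5/16x ⇒ -3/8x=2 ⇒ x=2/(-3/8)=-5.3333
Confirm numerically:
  x=-4.741: |R|=0.91049 <1
  x=-4.293: |R|=0.83339 <1
  x=-2.841: |R|=0.50492 <1
  x=-5.588: |R|=1.03477 >1
  x=-5.576: |R|=1.03318 >1
So |R|<1 on (-5.3333, 0).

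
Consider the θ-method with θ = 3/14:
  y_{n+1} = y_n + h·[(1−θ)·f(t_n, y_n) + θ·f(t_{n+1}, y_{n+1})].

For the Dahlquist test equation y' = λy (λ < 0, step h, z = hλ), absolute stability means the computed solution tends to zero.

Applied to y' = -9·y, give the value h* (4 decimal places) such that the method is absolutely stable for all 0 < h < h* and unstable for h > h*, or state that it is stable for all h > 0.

(-3.5000,0); λ=-9 ⇒ h* = (7/2)/9 = 0.3889.

On y'=λy, z=hλ:
  y_{n+1} = y_n + z·[11/14·y_n + 3/14·y_{n+1}] ⇒ (1 − 3/14z)y_{n+1} = (1 + 11/14z)y_n
  Hence R(z) = (1 + 11/14z)/(1 − 3/14z).

Boundary: |R(x)|=1, x<0.
x=-0.76: |R|=0.3464
R=−1: 1+11/14x = −1+3/14x ⇒ -4/7x=2 ⇒ x=2/(-4/7)=-3.5000
Confirm numerically:
  x=-3.300: |R|=0.93305 <1
  x=-2.815: |R|=0.75585 <1
  x=-1.616: |R|=0.20034 <1
  x=-4.036: |R|=1.16424 >1
  x=-4.021: |R|=1.15992 >1
Interval (-3.5000, 0).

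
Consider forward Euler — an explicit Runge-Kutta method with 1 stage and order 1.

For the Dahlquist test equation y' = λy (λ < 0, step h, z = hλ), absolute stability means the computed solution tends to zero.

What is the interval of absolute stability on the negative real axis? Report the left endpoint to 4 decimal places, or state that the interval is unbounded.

z∈(-2.0000,0).

Test eqn y'=λy, z=hλ:
  order 1, 1-stage ⇒ R(z)=1+z
  (e.g. R(-1.59)=-0.59000, |R|=0.59000)

Boundary: |R(x)|=1, x<0.
x=-1.59: |R|=0.5900
|R(-1.85)|=0.8500 |R(-0.91)|=0.0900 |R(-0.81)|=0.1900
Bisect:
  x_lo=-2.5010 |R|=1.5010  x_hi=-0.3944 |R|=0.6056
  mid=-1.44773 |R|=0.44773 →hi
  mid=-1.97437 |R|=0.97437 →hi
  mid=-2.23770 |R|=1.23770 →lo
  mid=-2.10604 |R|=1.10604 →lo
  mid=-2.04021 |R|=1.04021 →lo
  mid=-2.00729 |R|=1.00729 →lo
  mid=-1.99083 |R|=0.99083 →hi
  ...
  [-2.00009,-1.99996] ⇒ x*=-2.0000
Stable set (-2.0000, 0).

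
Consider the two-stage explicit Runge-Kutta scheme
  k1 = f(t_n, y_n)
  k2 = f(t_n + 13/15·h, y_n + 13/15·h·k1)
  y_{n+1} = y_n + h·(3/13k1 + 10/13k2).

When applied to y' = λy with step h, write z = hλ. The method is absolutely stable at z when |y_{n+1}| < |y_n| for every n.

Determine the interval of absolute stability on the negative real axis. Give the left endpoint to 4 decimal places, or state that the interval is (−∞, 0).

Test eqn y'=λy, z=hλ:
  k1=λy_n ⇒ h·k1=z·y_n;  k2=λ(1+13/15z)y_n ⇒ h·k2=z(1+13/15z)y_n
  y_{n+1}/y_n = 1 + 3/13z + 10/13z(1+13/15z) = 1 + z + 2/3z²
  so R(z) = 1 + z + 2/3z².

Find x<0 with |R(x)|<1.
x=-1.25: |R|=0.7917
R=1: x+2/3x²=0 ⇒ x=−3/2=-1.5000; min R=1−1/(4·2/3)=0.6250>−1
Confirm numerically:
  x=-1.307: |R|=0.83183 <1
  x=-1.177: |R|=0.74655 <1
  x=-1.011: |R|=0.67041 <1
  x=-1.755: |R|=1.29835 >1
  x=-1.559: |R|=1.06132 >1
Stable set (-1.5000, 0).

z∈(-1.5000,0).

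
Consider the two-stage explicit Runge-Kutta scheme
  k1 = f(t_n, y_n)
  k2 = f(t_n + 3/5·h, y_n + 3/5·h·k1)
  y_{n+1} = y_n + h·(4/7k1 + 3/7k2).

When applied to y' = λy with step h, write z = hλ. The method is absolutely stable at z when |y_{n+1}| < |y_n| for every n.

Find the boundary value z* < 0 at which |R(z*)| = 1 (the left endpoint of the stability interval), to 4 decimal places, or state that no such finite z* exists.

left endpoint -3.8889.

Set f=λy, z=hλ:
  k1=λy_n ⇒ h·k1=z·y_n;  k2=λ(1+3/5z)y_n ⇒ h·k2=z(1+3/5z)y_n
  y_{n+1}/y_n = 1 + 4/7z + 3/7z(1+3/5z) = 1 + z + 9/35z²
  so R(z) = 1 + z + 9/35z².

Solve |R(x)|<1 on ℝ⁻.
x=-1.35: |R|=0.1186
R=1: x+9/35x²=0 ⇒ x=−35/9=-3.8889; min R=1−1/(4·9/35)=0.0278>−1
Confirm numerically:
  x=-2.980: |R|=0.30353 <1
  x=-2.312: |R|=0.06252 <1
  x=-1.810: |R|=0.03243 <1
  x=-4.320: |R|=1.47890 >1
  x=-4.136: |R|=1.26281 >1
  x=-3.956: |R|=1.06827 >1
So |R|<1 on (-3.8889, 0).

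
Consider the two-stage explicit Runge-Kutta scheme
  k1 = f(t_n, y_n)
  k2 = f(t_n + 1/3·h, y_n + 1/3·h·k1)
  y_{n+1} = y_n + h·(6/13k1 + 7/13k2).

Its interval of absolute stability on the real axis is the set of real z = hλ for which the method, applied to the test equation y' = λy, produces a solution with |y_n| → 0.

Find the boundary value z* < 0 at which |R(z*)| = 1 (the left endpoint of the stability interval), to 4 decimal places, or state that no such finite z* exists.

With y'=λy (z=hλ):
  k1=λy_n ⇒ h·k1=z·y_n;  k2=λ(1+1/3z)y_n ⇒ h·k2=z(1+1/3z)y_n
  y_{n+1}/y_n = 1 + 6/13z + 7/13z(1+1/3z) = 1 + z + 7/39z²
  Hence R(z) = 1 + z + 7/39z².

Solve |R(x)|<1 on ℝ⁻.
x=-0.97: |R|=0.1989
R=1: x+7/39x²=0 ⇒ x=−39/7=-5.5714; min R=1−1/(4·7/39)=-0.3929>−1
Confirm numerically:
  x=-5.496: |R|=0.92559 <1
  x=-5.395: |R|=0.82916 <1
  x=-4.341: |R|=0.04131 <1
  x=-6.064: |R|=1.53612 >1
  x=-6.003: |R|=1.46500 >1
  x=-5.873: |R|=1.31789 >1
Stable set (-5.5714, 0).

left endpoint -5.5714.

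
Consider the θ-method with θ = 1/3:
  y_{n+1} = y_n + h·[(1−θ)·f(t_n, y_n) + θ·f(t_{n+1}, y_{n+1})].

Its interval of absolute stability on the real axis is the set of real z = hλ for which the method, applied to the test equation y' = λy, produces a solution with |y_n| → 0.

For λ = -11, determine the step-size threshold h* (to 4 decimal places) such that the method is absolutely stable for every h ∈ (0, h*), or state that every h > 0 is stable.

(-6.0000,0); λ=-11 ⇒ h* = (6)/11 = 0.5455.

Set f=λy, z=hλ:
  y_{n+1} = y_n + z·[2/3·y_n + 1/3·y_{n+1}] ⇒ (1 − 1/3z)y_{n+1} = (1 + 2/3z)y_n
  so R(z) = (1 + 2/3z)/(1 − 1/3z).

Solve |R(x)|<1 on ℝ⁻.
x=-1.23: |R|=0.1277
R=−1: 1+2/3x = −1+1/3x ⇒ -1/3x=2 ⇒ x=2/(-1/3)=-6.0000
Confirm numerically:
  x=-4.929: |R|=0.86493 <1
  x=-3.065: |R|=0.51608 <1
  x=-3.039: |R|=0.50969 <1
  x=-2.418: |R|=0.33887 <1
  x=-6.524: |R|=1.05502 >1
  x=-6.154: |R|=1.01682 >1
  x=-6.096: |R|=1.01055 >1
Stable set (-6.0000, 0).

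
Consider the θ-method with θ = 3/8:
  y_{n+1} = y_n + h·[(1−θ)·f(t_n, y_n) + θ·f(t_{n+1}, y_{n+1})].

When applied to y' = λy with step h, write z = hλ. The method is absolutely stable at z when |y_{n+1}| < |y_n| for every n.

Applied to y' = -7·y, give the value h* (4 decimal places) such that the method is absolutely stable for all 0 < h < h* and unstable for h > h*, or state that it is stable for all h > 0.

With y'=λy (z=hλ):
  y_{n+1} = y_n + z·[5/8·y_n + 3/8·y_{n+1}] ⇒ (1 − 3/8z)y_{n+1} = (1 + 5/8z)y_n
  R(z) = (1 + 5/8z)/(1 − 3/8z).

Find x<0 with |R(x)|<1.
x=-1.76: |R|=0.0602
R=−1: 1+5/8x = −1+3/8x ⇒ -1/4x=2 ⇒ x=2/(-1/4)=-8.0000
Confirm numerically:
  x=-5.646: |R|=0.81121 <1
  x=-5.352: |R|=0.77985 <1
  x=-4.645: |R|=0.69410 <1
  x=-3.873: |R|=0.57929 <1
  x=-8.434: |R|=1.02606 >1
  x=-8.231: |R|=1.01413 >1
So |R|<1 on (-8.0000, 0).

(-8.0000,0); λ=-7 ⇒ h* = (8)/7 = 1.1429.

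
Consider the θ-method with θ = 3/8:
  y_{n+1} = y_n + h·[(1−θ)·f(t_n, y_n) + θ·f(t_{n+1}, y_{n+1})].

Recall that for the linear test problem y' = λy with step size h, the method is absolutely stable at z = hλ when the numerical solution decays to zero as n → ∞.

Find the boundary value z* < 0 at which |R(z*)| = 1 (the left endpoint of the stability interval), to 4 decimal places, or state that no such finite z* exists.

With y'=λy (z=hλ):
  y_{n+1} = y_n + z·[5/8·y_n + 3/8·y_{n+1}] ⇒ (1 − 3/8z)y_{n+1} = (1 + 5/8z)y_n
  so R(z) = (1 + 5/8z)/(1 − 3/8z).

Solve |R(x)|<1 on ℝ⁻.
x=-0.83: |R|=0.3670
R=−1: 1+5/8x = −1+3/8x ⇒ -1/4x=2 ⇒ x=2/(-1/4)=-8.0000
Confirm numerically:
  x=-7.898: |R|=0.99356 <1
  x=-6.361: |R|=0.87896 <1
  x=-3.286: |R|=0.47206 <1
  x=-8.321: |R|=1.01948 >1
  x=-8.035: |R|=1.00218 >1
Stable set (-8.0000, 0).

left endpoint -8.0000.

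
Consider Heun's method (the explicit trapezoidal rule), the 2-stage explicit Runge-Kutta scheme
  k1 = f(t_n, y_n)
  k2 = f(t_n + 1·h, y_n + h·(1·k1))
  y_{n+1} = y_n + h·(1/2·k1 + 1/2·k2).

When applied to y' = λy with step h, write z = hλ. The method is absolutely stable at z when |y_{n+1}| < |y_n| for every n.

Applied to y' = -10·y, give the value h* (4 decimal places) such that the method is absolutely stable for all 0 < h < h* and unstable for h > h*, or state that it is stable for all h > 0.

(-2.0000,0); λ=-10 ⇒ h* = 0.2000.

With y'=λy (z=hλ):
  order 2, 2-stage ⇒ R(z)=1+z+z^2/2
  (e.g. R(-0.78)=0.52420, |R|=0.52420)

Find x<0 with |R(x)|<1.
x=-0.78: |R|=0.5242
|R(-2.34)|=1.3978 |R(-1.82)|=0.8362 |R(-0.7)|=0.5450
Bisect:
  x_lo=-2.3406 |R|=1.3986  x_hi=-0.3792 |R|=0.6927
  mid=-1.35990 |R|=0.56476 →hi
  mid=-1.85024 |R|=0.86146 →hi
  mid=-2.09542 |R|=1.09997 →lo
  mid=-1.97283 |R|=0.97320 →hi
  mid=-2.03412 |R|=1.03470 →lo
  mid=-2.00348 |R|=1.00348 →lo
  mid=-1.98815 |R|=0.98822 →hi
  mid=-1.99581 |R|=0.99582 →hi
  mid=-1.99965 |R|=0.99965 →hi
  ...
  [-2.00000,-1.99988] ⇒ x*=-2.0000
Interval (-2.0000, 0).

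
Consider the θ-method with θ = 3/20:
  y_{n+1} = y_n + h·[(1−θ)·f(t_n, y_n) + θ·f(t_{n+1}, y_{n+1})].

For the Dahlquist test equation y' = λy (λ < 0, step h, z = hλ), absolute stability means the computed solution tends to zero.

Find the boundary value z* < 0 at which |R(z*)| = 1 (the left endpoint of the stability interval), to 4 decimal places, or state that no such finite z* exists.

left endpoint -2.8571.

Set f=λy, z=hλ:
  y_{n+1} = y_n + z·[17/20·y_n + 3/20·y_{n+1}] ⇒ (1 − 3/20z)y_{n+1} = (1 + 17/20z)y_n
  ⇒ R(z) = (1 + 17/20z)/(1 − 3/20z).

Boundary: |R(x)|=1, x<0.
x=-1.02: |R|=0.1154
R=−1: 1+17/20x = −1+3/20x ⇒ -7/10x=2 ⇒ x=2/(-7/10)=-2.8571
Confirm numerically:
  x=-2.699: |R|=0.92120 <1
  x=-2.351: |R|=0.73807 <1
  x=-1.976: |R|=0.52422 <1
  x=-3.369: |R|=1.23802 >1
  x=-3.222: |R|=1.17218 >1
Interval (-2.8571, 0).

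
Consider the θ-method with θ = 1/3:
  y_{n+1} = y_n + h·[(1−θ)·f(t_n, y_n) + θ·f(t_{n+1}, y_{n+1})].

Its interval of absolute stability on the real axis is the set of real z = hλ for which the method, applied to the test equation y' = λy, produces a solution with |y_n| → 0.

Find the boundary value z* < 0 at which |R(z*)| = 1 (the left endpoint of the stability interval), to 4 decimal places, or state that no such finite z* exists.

On y'=λy, z=hλ:
  y_{n+1} = y_n + z·[2/3·y_n + 1/3·y_{n+1}] ⇒ (1 − 1/3z)y_{n+1} = (1 + 2/3z)y_n
  R(z) = (1 + 2/3z)/(1 − 1/3z).

Need |R(x)|<1, x<0.
x=-1.09: |R|=0.2005
R=−1: 1+2/3x = −1+1/3x ⇒ -1/3x=2 ⇒ x=2/(-1/3)=-6.0000
Confirm numerically:
  x=-5.596: |R|=0.95300 <1
  x=-5.024: |R|=0.87836 <1
  x=-3.850: |R|=0.68613 <1
  x=-2.855: |R|=0.46285 <1
  x=-6.526: |R|=1.05522 >1
  x=-6.510: |R|=1.05363 >1
  x=-6.222: |R|=1.02407 >1
Stable set (-6.0000, 0).

z* = -6.0000.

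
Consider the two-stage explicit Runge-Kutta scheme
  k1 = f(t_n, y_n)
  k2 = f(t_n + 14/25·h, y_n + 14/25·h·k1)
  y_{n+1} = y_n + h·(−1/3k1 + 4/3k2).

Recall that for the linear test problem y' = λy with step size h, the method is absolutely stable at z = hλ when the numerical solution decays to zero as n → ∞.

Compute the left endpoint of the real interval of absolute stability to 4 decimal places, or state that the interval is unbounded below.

With y'=λy (z=hλ):
  k1=λy_n ⇒ h·k1=z·y_n;  k2=λ(1+14/25z)y_n ⇒ h·k2=z(1+14/25z)y_n
  y_{n+1}/y_n = 1 − 1/3z + 4/3z(1+14/25z) = 1 + z + 56/75z²
  ⇒ R(z) = 1 + z + 56/75z².

Find x<0 with |R(x)|<1.
x=-1.16: |R|=0.8447
R=1: x+56/75x²=0 ⇒ x=−75/56=-1.3393; min R=1−1/(4·56/75)=0.6652>−1
Confirm numerically:
  x=-1.119: |R|=0.81595 <1
  x=-0.926: |R|=0.71425 <1
  x=-0.730: |R|=0.66790 <1
  x=-1.778: |R|=1.58243 >1
  x=-1.540: |R|=1.23079 >1
Stable set (-1.3393, 0).

z* = -1.3393.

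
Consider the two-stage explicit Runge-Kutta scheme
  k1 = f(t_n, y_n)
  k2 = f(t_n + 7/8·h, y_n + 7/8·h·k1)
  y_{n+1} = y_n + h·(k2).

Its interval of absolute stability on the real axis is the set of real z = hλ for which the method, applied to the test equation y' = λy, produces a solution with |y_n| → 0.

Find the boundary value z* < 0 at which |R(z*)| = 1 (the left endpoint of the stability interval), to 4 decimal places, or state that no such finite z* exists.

Set f=λy, z=hλ:
  k1=λy_n ⇒ h·k1=z·y_n;  k2=λ(1+7/8z)y_n ⇒ h·k2=z(1+7/8z)y_n
  y_{n+1}/y_n = 1 + z(1+7/8z) = 1 + z + 7/8z²
  ⇒ R(z) = 1 + z + 7/8z².

Solve |R(x)|<1 on ℝ⁻.
x=-1.43: |R|=1.3593
R=1: x+7/8x²=0 ⇒ x=−8/7=-1.1429; min R=1−1/(4·7/8)=0.7143>−1
Confirm numerically:
  x=-1.012: |R|=0.88413 <1
  x=-0.870: |R|=0.79229 <1
  x=-0.861: |R|=0.78766 <1
  x=-0.580: |R|=0.71435 <1
  x=-1.354: |R|=1.25015 >1
  x=-1.178: |R|=1.03622 >1
So |R|<1 on (-1.1429, 0).

z* = -1.1429.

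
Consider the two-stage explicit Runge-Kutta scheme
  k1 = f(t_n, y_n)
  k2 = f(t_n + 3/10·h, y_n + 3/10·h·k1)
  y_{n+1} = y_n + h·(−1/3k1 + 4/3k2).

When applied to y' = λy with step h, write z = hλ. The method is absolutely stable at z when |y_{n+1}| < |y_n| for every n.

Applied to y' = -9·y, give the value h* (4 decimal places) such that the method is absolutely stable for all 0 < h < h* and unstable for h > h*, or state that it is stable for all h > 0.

With y'=λy (z=hλ):
  k1=λy_n ⇒ h·k1=z·y_n;  k2=λ(1+3/10z)y_n ⇒ h·k2=z(1+3/10z)y_n
  y_{n+1}/y_n = 1 − 1/3z + 4/3z(1+3/10z) = 1 + z + 2/5z²
  Hence R(z) = 1 + z + 2/5z².

Boundary: |R(x)|=1, x<0.
x=-0.78: |R|=0.4634
R=1: x+2/5x²=0 ⇒ x=−5/2=-2.5000; min R=1−1/(4·2/5)=0.3750>−1
Confirm numerically:
  x=-2.437: |R|=0.93859 <1
  x=-2.303: |R|=0.81852 <1
  x=-1.387: |R|=0.38251 <1
  x=-1.202: |R|=0.37592 <1
  x=-3.097: |R|=1.73956 >1
  x=-3.067: |R|=1.69560 >1
So |R|<1 on (-2.5000, 0).

(-2.5000,0); λ=-9 ⇒ h* = (5/2)/9 = 0.2778.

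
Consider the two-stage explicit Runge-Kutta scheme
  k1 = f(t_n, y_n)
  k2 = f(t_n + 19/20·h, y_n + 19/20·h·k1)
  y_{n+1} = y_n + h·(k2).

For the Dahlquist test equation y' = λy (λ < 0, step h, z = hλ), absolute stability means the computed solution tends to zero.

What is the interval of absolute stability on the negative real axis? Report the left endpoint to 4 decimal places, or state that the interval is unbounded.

z∈(-1.0526,0).

On y'=λy, z=hλ:
  k1=λy_n ⇒ h·k1=z·y_n;  k2=λ(1+19/20z)y_n ⇒ h·k2=z(1+19/20z)y_n
  y_{n+1}/y_n = 1 + z(1+19/20z) = 1 + z + 19/20z²
  ⇒ R(z) = 1 + z + 19/20z².

Need |R(x)|<1, x<0.
x=-0.74: |R|=0.7802
R=1: x+19/20x²=0 ⇒ x=−20/19=-1.0526; min R=1−1/(4·19/20)=0.7368>−1
Confirm numerically:
  x=-0.964: |R|=0.91883 <1
  x=-0.685: |R|=0.76076 <1
  x=-0.593: |R|=0.74107 <1
  x=-1.581: |R|=1.79358 >1
  x=-1.323: |R|=1.33981 >1
So |R|<1 on (-1.0526, 0).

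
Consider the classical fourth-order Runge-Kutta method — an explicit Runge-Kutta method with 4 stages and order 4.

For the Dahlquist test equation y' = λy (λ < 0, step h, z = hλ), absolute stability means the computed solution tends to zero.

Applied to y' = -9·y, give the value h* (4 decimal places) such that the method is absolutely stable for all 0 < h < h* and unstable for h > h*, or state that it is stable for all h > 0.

(-2.7853,0); λ=-9 ⇒ h* = 0.3095.

With y'=λy (z=hλ):
  order 4, 4-stage ⇒ R(z)=1+z+z^2/2+z^3/6+z^4/24
  (e.g. R(-1.61)=0.27046, |R|=0.27046)

Need |R(x)|<1, x<0.
x=-1.61: |R|=0.2705
|R(-2.29)|=0.4764 |R(-1.59)|=0.2704 |R(-1.14)|=0.3332
Bisect:
  x_lo=-3.3095 |R|=2.1239  x_hi=-0.2344 |R|=0.7911
  mid=-1.77192 |R|=0.28145 →hi
  mid=-2.54070 |R|=0.68965 →hi
  mid=-2.92508 |R|=1.23204 →lo
  mid=-2.73289 |R|=0.92382 →hi
  mid=-2.82899 |R|=1.06790 →lo
  mid=-2.78094 |R|=0.99345 →hi
  mid=-2.80496 |R|=1.03006 →lo
  ...
  [-2.78544,-2.78525] ⇒ x*=-2.7853
Interval (-2.7853, 0).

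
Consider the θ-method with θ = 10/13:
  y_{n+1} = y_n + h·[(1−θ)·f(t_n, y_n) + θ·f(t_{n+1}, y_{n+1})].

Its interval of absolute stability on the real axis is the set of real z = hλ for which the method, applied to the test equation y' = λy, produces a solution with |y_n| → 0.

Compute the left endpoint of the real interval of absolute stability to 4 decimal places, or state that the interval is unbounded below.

(−∞, 0) — no finite endpoint.

On y'=λy, z=hλ:
  y_{n+1} = y_n + z·[3/13·y_n + 10/13·y_{n+1}] ⇒ (1 − 10/13z)y_{n+1} = (1 + 3/13z)y_n
  R(z) = (1 + 3/13z)/(1 − 10/13z).

Find x<0 with |R(x)|<1.
x=-0.45: |R|=0.6657
x=-2: |R|=0.2121
x=-10: |R|=0.1504
x=-100: |R|=0.2833
θ=10/13≥1/2 ⇒ |1+3/13x|<|1−10/13x| ∀x<0 ⇒ interval (−∞,0).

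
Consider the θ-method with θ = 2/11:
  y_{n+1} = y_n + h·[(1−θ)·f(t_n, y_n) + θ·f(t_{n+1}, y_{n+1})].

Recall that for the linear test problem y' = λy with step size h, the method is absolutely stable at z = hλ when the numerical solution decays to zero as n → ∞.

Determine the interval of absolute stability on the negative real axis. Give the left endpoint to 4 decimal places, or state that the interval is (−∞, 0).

z∈(-3.1429,0).

Test eqn y'=λy, z=hλ:
  y_{n+1} = y_n + z·[9/11·y_n + 2/11·y_{n+1}] ⇒ (1 − 2/11z)y_{n+1} = (1 + 9/11z)y_n
  R(z) = (1 + 9/11z)/(1 − 2/11z).

Need |R(x)|<1, x<0.
x=-0.48: |R|=0.5585
R=−1: 1+9/11x = −1+2/11x ⇒ -7/11x=2 ⇒ x=2/(-7/11)=-3.1429
Confirm numerically:
  x=-3.038: |R|=0.95702 <1
  x=-2.410: |R|=0.67573 <1
  x=-1.866: |R|=0.39329 <1
  x=-1.634: |R|=0.25974 <1
  x=-3.729: |R|=1.22229 >1
  x=-3.433: |R|=1.11368 >1
  x=-3.242: |R|=1.03969 >1
So |R|<1 on (-3.1429, 0).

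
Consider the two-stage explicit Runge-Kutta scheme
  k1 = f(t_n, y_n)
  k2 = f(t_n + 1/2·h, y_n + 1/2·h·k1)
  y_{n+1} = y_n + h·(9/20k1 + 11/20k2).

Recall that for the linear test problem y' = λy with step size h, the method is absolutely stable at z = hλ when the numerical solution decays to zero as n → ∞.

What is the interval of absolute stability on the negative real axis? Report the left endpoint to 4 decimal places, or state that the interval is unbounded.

z∈(-3.6364,0).

Test eqn y'=λy, z=hλ:
  k1=λy_n ⇒ h·k1=z·y_n;  k2=λ(1+1/2z)y_n ⇒ h·k2=z(1+1/2z)y_n
  y_{n+1}/y_n = 1 + 9/20z + 11/20z(1+1/2z) = 1 + z + 11/40z²
  R(z) = 1 + z + 11/40z².

Boundary: |R(x)|=1, x<0.
x=-1.07: |R|=0.2448
R=1: x+11/40x²=0 ⇒ x=−40/11=-3.6364; min R=1−1/(4·11/40)=0.0909>−1
Confirm numerically:
  x=-3.422: |R|=0.79827 <1
  x=-2.674: |R|=0.29233 <1
  x=-2.356: |R|=0.17045 <1
  x=-1.935: |R|=0.09466 <1
  x=-4.023: |R|=1.42775 >1
  x=-3.885: |R|=1.26564 >1
Stable set (-3.6364, 0).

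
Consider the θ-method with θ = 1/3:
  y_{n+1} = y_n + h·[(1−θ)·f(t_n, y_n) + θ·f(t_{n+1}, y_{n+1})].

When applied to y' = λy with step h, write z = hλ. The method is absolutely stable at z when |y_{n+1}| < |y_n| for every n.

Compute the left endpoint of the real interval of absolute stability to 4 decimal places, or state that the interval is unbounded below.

Set f=λy, z=hλ:
  y_{n+1} = y_n + z·[2/3·y_n + 1/3·y_{n+1}] ⇒ (1 − 1/3z)y_{n+1} = (1 + 2/3z)y_n
  ⇒ R(z) = (1 + 2/3z)/(1 − 1/3z).

Boundary: |R(x)|=1, x<0.
x=-1.32: |R|=0.0833
R=−1: 1+2/3x = −1+1/3x ⇒ -1/3x=2 ⇒ x=2/(-1/3)=-6.0000
Confirm numerically:
  x=-5.801: |R|=0.97739 <1
  x=-3.760: |R|=0.66864 <1
  x=-3.638: |R|=0.64417 <1
  x=-6.546: |R|=1.05720 >1
  x=-6.160: |R|=1.01747 >1
  x=-6.158: |R|=1.01725 >1
So |R|<1 on (-6.0000, 0).

left endpoint -6.0000.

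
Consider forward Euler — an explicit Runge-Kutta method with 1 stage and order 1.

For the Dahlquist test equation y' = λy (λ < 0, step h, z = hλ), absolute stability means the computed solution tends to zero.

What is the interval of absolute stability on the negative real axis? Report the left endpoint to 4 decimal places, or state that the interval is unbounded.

z∈(-2.0000,0).

On y'=λy, z=hλ:
  order 1, 1-stage ⇒ R(z)=1+z
  (e.g. R(-0.46)=0.54000, |R|=0.54000)

Find x<0 with |R(x)|<1.
x=-0.46: |R|=0.5400
|R(-1.69)|=0.6900 |R(-1.32)|=0.3200 |R(-1.11)|=0.1100
Bisect:
  x_lo=-2.7381 |R|=1.7381  x_hi=-0.2585 |R|=0.7415
  mid=-1.49828 |R|=0.49828 →hi
  mid=-2.11817 |R|=1.11817 →lo
  mid=-1.80822 |R|=0.80822 →hi
  mid=-1.96320 |R|=0.96320 →hi
  mid=-2.04068 |R|=1.04068 →lo
  mid=-2.00194 |R|=1.00194 →lo
  mid=-1.98257 |R|=0.98257 →hi
  mid=-1.99225 |R|=0.99225 →hi
  mid=-1.99710 |R|=0.99710 →hi
  ...
  [-2.00012,-1.99997] ⇒ x*=-2.0000
Interval (-2.0000, 0).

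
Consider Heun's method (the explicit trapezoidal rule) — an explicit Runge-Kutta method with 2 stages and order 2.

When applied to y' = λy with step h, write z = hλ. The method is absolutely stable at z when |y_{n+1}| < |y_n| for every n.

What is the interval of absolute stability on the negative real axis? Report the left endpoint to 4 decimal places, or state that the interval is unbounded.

Test eqn y'=λy, z=hλ:
  order 2, 2-stage ⇒ R(z)=1+z+z^2/2
  (e.g. R(-1)=0.50000, |R|=0.50000)

Find x<0 with |R(x)|<1.
x=-1: |R|=0.5000
|R(-2.18)|=1.1962 |R(-2.16)|=1.1728 |R(-1.74)|=0.7738
Bisect:
  x_lo=-2.5203 |R|=1.6557  x_hi=-0.0727 |R|=0.9299
  mid=-1.29653 |R|=0.54396 →hi
  mid=-1.90843 |R|=0.91262 →hi
  mid=-2.21438 |R|=1.23736 →lo
  mid=-2.06140 |R|=1.06329 →lo
  mid=-1.98492 |R|=0.98503 →hi
  mid=-2.02316 |R|=1.02343 →lo
  mid=-2.00404 |R|=1.00405 →lo
  mid=-1.99448 |R|=0.99449 →hi
  mid=-1.99926 |R|=0.99926 →hi
  mid=-2.00165 |R|=1.00165 →lo
  ...
  [-2.00001,-1.99986] ⇒ x*=-2.0000
Interval (-2.0000, 0).

(-2.0000, 0).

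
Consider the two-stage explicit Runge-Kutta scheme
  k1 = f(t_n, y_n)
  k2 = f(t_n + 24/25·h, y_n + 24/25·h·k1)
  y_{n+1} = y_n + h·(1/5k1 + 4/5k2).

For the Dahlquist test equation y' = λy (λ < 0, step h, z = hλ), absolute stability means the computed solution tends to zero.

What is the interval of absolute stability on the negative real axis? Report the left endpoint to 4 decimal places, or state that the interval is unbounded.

(-1.3021, 0).

On y'=λy, z=hλ:
  k1=λy_n ⇒ h·k1=z·y_n;  k2=λ(1+24/25z)y_n ⇒ h·k2=z(1+24/25z)y_n
  y_{n+1}/y_n = 1 + 1/5z + 4/5z(1+24/25z) = 1 + z + 96/125z²
  so R(z) = 1 + z + 96/125z².

Boundary: |R(x)|=1, x<0.
x=-1.53: |R|=1.2678
R=1: x+96/125x²=0 ⇒ x=−125/96=-1.3021; min R=1−1/(4·96/125)=0.6745>−1
Confirm numerically:
  x=-1.135: |R|=0.85436 <1
  x=-1.029: |R|=0.78419 <1
  x=-0.858: |R|=0.70737 <1
  x=-0.747: |R|=0.68155 <1
  x=-1.440: |R|=1.15252 >1
  x=-1.394: |R|=1.09841 >1
Stable set (-1.3021, 0).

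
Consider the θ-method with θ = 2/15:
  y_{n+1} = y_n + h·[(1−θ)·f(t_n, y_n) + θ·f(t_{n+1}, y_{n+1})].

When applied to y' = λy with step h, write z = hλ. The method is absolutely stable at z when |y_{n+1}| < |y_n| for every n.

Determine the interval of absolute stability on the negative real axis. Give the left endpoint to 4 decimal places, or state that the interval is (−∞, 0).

z∈(-2.7273,0).

Test eqn y'=λy, z=hλ:
  y_{n+1} = y_n + z·[13/15·y_n + 2/15·y_{n+1}] ⇒ (1 − 2/15z)y_{n+1} = (1 + 13/15z)y_n
  ⇒ R(z) = (1 + 13/15z)/(1 − 2/15z).

Find x<0 with |R(x)|<1.
x=-1.42: |R|=0.1939
R=−1: 1+13/15x = −1+2/15x ⇒ -11/15x=2 ⇒ x=2/(-11/15)=-2.7273
Confirm numerically:
  x=-2.599: |R|=0.93014 <1
  x=-2.348: |R|=0.78818 <1
  x=-1.589: |R|=0.31120 <1
  x=-3.266: |R|=1.27522 >1
  x=-3.077: |R|=1.18186 >1
  x=-2.847: |R|=1.06364 >1
So |R|<1 on (-2.7273, 0).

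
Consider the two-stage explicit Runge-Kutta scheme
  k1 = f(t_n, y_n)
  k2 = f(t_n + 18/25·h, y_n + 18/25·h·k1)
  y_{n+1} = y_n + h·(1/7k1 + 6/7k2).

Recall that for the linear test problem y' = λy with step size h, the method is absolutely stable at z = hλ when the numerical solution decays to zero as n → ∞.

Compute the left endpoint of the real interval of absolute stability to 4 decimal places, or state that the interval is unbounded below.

Test eqn y'=λy, z=hλ:
  k1=λy_n ⇒ h·k1=z·y_n;  k2=λ(1+18/25z)y_n ⇒ h·k2=z(1+18/25z)y_n
  y_{n+1}/y_n = 1 + 1/7z + 6/7z(1+18/25z) = 1 + z + 108/175z²
  so R(z) = 1 + z + 108/175z².

Need |R(x)|<1, x<0.
x=-0.85: |R|=0.5959
R=1: x+108/175x²=0 ⇒ x=−175/108=-1.6204; min R=1−1/(4·108/175)=0.5949>−1
Confirm numerically:
  x=-1.438: |R|=0.83816 <1
  x=-1.339: |R|=0.76749 <1
  x=-1.094: |R|=0.64462 <1
  x=-0.852: |R|=0.59599 <1
  x=-2.058: |R|=1.55582 >1
  x=-2.043: |R|=1.53286 >1
  x=-1.660: |R|=1.04060 >1
Stable set (-1.6204, 0).

left endpoint -1.6204.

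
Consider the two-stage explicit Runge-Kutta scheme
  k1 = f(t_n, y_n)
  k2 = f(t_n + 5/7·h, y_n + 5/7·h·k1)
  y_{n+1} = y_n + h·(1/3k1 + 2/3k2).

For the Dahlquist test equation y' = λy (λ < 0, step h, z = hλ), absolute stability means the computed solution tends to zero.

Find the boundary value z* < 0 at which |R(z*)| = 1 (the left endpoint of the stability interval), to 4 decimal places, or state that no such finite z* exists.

left endpoint -2.1000.

Test eqn y'=λy, z=hλ:
  k1=λy_n ⇒ h·k1=z·y_n;  k2=λ(1+5/7z)y_n ⇒ h·k2=z(1+5/7z)y_n
  y_{n+1}/y_n = 1 + 1/3z + 2/3z(1+5/7z) = 1 + z + 10/21z²
  R(z) = 1 + z + 10/21z².

Need |R(x)|<1, x<0.
x=-0.37: |R|=0.6952
R=1: x+10/21x²=0 ⇒ x=−21/10=-2.1000; min R=1−1/(4·10/21)=0.4750>−1
Confirm numerically:
  x=-1.775: |R|=0.72530 <1
  x=-1.480: |R|=0.56305 <1
  x=-0.870: |R|=0.49043 <1
  x=-2.688: |R|=1.75264 >1
  x=-2.588: |R|=1.60140 >1
Interval (-2.1000, 0).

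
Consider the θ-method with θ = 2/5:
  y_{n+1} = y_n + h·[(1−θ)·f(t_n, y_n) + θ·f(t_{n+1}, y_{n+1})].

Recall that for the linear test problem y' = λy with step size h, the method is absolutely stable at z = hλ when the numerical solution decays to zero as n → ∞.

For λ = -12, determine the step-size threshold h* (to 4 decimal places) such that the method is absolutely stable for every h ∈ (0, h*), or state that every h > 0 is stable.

Test eqn y'=λy, z=hλ:
  y_{n+1} = y_n + z·[3/5·y_n + 2/5·y_{n+1}] ⇒ (1 − 2/5z)y_{n+1} = (1 + 3/5z)y_n
  ⇒ R(z) = (1 + 3/5z)/(1 − 2/5z).

Find x<0 with |R(x)|<1.
x=-1.19: |R|=0.1938
R=−1: 1+3/5x = −1+2/5x ⇒ -1/5x=2 ⇒ x=2/(-1/5)=-10.0000
Confirm numerically:
  x=-6.457: |R|=0.80222 <1
  x=-5.724: |R|=0.74003 <1
  x=-4.718: |R|=0.63411 <1
  x=-10.415: |R|=1.01607 >1
  x=-10.214: |R|=1.00842 >1
  x=-10.099: |R|=1.00393 >1
Stable set (-10.0000, 0).

(-10.0000,0); λ=-12 ⇒ h* = (10)/12 = 0.8333.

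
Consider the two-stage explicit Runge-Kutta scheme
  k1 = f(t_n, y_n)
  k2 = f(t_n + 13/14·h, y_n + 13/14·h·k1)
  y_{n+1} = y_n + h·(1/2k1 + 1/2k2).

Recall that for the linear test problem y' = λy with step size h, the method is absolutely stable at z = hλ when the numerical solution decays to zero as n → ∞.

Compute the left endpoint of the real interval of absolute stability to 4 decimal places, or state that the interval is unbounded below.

left endpoint -2.1538.

Test eqn y'=λy, z=hλ:
  k1=λy_n ⇒ h·k1=z·y_n;  k2=λ(1+13/14z)y_n ⇒ h·k2=z(1+13/14z)y_n
  y_{n+1}/y_n = 1 + 1/2z + 1/2z(1+13/14z) = 1 + z + 13/28z²
  R(z) = 1 + z + 13/28z².

Find x<0 with |R(x)|<1.
x=-0.79: |R|=0.4998
R=1: x+13/28x²=0 ⇒ x=−28/13=-2.1538; min R=1−1/(4·13/28)=0.4615>−1
Confirm numerically:
  x=-2.130: |R|=0.97642 <1
  x=-1.339: |R|=0.49343 <1
  x=-1.319: |R|=0.48875 <1
  x=-2.380: |R|=1.24990 >1
  x=-2.310: |R|=1.16748 >1
  x=-2.298: |R|=1.15380 >1
Stable set (-2.1538, 0).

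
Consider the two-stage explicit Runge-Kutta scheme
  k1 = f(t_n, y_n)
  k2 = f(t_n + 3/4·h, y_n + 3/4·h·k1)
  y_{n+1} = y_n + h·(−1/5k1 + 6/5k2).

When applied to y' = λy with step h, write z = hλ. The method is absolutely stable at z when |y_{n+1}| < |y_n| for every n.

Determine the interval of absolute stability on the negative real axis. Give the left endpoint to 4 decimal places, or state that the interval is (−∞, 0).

z∈(-1.1111,0).

On y'=λy, z=hλ:
  k1=λy_n ⇒ h·k1=z·y_n;  k2=λ(1+3/4z)y_n ⇒ h·k2=z(1+3/4z)y_n
  y_{n+1}/y_n = 1 − 1/5z + 6/5z(1+3/4z) = 1 + z + 9/10z²
  Hence R(z) = 1 + z + 9/10z².

Solve |R(x)|<1 on ℝ⁻.
x=-1.49: |R|=1.5081
R=1: x+9/10x²=0 ⇒ x=−10/9=-1.1111; min R=1−1/(4·9/10)=0.7222>−1
Confirm numerically:
  x=-1.045: |R|=0.93782 <1
  x=-0.776: |R|=0.76596 <1
  x=-0.517: |R|=0.72356 <1
  x=-1.515: |R|=1.55070 >1
  x=-1.233: |R|=1.13526 >1
  x=-1.194: |R|=1.08907 >1
Interval (-1.1111, 0).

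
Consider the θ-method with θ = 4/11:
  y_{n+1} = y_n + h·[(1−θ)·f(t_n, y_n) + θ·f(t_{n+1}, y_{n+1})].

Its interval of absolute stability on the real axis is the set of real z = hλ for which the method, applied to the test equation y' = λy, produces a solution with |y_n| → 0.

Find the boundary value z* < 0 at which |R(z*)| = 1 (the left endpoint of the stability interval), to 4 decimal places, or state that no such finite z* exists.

left endpoint -7.3333.

Set f=λy, z=hλ:
  y_{n+1} = y_n + z·[7/11·y_n + 4/11·y_{n+1}] ⇒ (1 − 4/11z)y_{n+1} = (1 + 7/11z)y_n
  so R(z) = (1 + 7/11z)/(1 − 4/11z).

Find x<0 with |R(x)|<1.
x=-1.66: |R|=0.0351
R=−1: 1+7/11x = −1+4/11x ⇒ -3/11x=2 ⇒ x=2/(-3/11)=-7.3333
Confirm numerically:
  x=-6.389: |R|=0.92250 <1
  x=-6.160: |R|=0.90123 <1
  x=-5.664: |R|=0.85120 <1
  x=-3.445: |R|=0.52926 <1
  x=-7.858: |R|=1.03709 >1
  x=-7.765: |R|=1.03079 >1
  x=-7.457: |R|=1.00909 >1
So |R|<1 on (-7.3333, 0).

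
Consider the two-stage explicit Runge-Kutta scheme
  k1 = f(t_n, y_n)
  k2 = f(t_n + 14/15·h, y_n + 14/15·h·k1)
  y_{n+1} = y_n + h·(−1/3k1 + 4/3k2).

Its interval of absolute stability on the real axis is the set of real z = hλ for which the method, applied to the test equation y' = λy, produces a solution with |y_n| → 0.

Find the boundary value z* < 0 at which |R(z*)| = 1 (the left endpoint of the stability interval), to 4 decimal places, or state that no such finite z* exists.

z* = -0.8036.

Set f=λy, z=hλ:
  k1=λy_n ⇒ h·k1=z·y_n;  k2=λ(1+14/15z)y_n ⇒ h·k2=z(1+14/15z)y_n
  y_{n+1}/y_n = 1 − 1/3z + 4/3z(1+14/15z) = 1 + z + 56/45z²
  Hence R(z) = 1 + z + 56/45z².

Need |R(x)|<1, x<0.
x=-0.86: |R|=1.0604
R=1: x+56/45x²=0 ⇒ x=−45/56=-0.8036; min R=1−1/(4·56/45)=0.7991>−1
Confirm numerically:
  x=-0.728: |R|=0.93154 <1
  x=-0.591: |R|=0.84366 <1
  x=-0.522: |R|=0.81709 <1
  x=-0.347: |R|=0.80284 <1
  x=-1.195: |R|=1.58210 >1
  x=-0.838: |R|=1.03590 >1
Stable set (-0.8036, 0).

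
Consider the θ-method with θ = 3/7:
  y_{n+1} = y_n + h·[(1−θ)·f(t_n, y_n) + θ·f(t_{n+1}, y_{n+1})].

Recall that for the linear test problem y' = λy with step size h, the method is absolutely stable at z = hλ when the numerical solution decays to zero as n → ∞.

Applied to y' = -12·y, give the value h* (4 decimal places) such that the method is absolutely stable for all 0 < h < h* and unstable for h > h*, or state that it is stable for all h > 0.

(-14.0000,0); λ=-12 ⇒ h* = (14)/12 = 1.1667.

Test eqn y'=λy, z=hλ:
  y_{n+1} = y_n + z·[4/7·y_n + 3/7·y_{n+1}] ⇒ (1 − 3/7z)y_{n+1} = (1 + 4/7z)y_n
  R(z) = (1 + 4/7z)/(1 − 3/7z).

Boundary: |R(x)|=1, x<0.
x=-0.69: |R|=0.4675
R=−1: 1+4/7x = −1+3/7x ⇒ -1/7x=2 ⇒ x=2/(-1/7)=-14.0000
Confirm numerically:
  x=-11.374: |R|=0.93614 <1
  x=-10.572: |R|=0.91146 <1
  x=-9.437: |R|=0.87078 <1
  x=-14.126: |R|=1.00255 >1
  x=-14.081: |R|=1.00164 >1
Stable set (-14.0000, 0).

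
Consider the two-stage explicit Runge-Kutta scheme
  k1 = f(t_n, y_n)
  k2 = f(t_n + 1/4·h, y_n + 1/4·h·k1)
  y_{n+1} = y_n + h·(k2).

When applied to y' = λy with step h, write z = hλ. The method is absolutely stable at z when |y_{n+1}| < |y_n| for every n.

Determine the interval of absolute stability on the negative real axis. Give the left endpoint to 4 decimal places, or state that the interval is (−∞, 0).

z∈(-4.0000,0).

Set f=λy, z=hλ:
  k1=λy_n ⇒ h·k1=z·y_n;  k2=λ(1+1/4z)y_n ⇒ h·k2=z(1+1/4z)y_n
  y_{n+1}/y_n = 1 + z(1+1/4z) = 1 + z + 1/4z²
  R(z) = 1 + z + 1/4z².

Boundary: |R(x)|=1, x<0.
x=-1.02: |R|=0.2401
R=1: x+1/4x²=0 ⇒ x=−4=-4.0000; min R=1−1/(4·1/4)=0.0000>−1
Confirm numerically:
  x=-3.517: |R|=0.57532 <1
  x=-2.899: |R|=0.20205 <1
  x=-2.250: |R|=0.01562 <1
  x=-2.134: |R|=0.00449 <1
  x=-4.238: |R|=1.25216 >1
  x=-4.030: |R|=1.03023 >1
Stable set (-4.0000, 0).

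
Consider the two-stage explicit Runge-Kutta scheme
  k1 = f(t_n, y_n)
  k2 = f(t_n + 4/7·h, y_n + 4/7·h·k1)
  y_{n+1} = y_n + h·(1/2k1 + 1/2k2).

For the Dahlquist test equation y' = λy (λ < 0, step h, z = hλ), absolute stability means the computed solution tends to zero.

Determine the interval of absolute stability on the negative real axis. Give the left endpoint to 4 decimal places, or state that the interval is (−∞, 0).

z∈(-3.5000,0).

Set f=λy, z=hλ:
  k1=λy_n ⇒ h·k1=z·y_n;  k2=λ(1+4/7z)y_n ⇒ h·k2=z(1+4/7z)y_n
  y_{n+1}/y_n = 1 + 1/2z + 1/2z(1+4/7z) = 1 + z + 2/7z²
  ⇒ R(z) = 1 + z + 2/7z².

Boundary: |R(x)|=1, x<0.
x=-1.45: |R|=0.1507
R=1: x+2/7x²=0 ⇒ x=−7/2=-3.5000; min R=1−1/(4·2/7)=0.1250>−1
Confirm numerically:
  x=-3.301: |R|=0.81231 <1
  x=-2.938: |R|=0.52824 <1
  x=-2.493: |R|=0.28273 <1
  x=-1.621: |R|=0.12975 <1
  x=-3.946: |R|=1.50283 >1
  x=-3.617: |R|=1.12091 >1
Interval (-3.5000, 0).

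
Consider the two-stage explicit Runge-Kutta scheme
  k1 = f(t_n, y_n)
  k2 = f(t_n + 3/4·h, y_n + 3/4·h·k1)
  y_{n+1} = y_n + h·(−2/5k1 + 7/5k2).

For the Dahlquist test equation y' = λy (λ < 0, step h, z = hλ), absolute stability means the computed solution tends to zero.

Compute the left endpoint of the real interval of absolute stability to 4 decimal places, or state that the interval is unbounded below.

left endpoint -0.9524.

With y'=λy (z=hλ):
  k1=λy_n ⇒ h·k1=z·y_n;  k2=λ(1+3/4z)y_n ⇒ h·k2=z(1+3/4z)y_n
  y_{n+1}/y_n = 1 − 2/5z + 7/5z(1+3/4z) = 1 + z + 21/20z²
  R(z) = 1 + z + 21/20z².

Need |R(x)|<1, x<0.
x=-1.39: |R|=1.6387
R=1: x+21/20x²=0 ⇒ x=−20/21=-0.9524; min R=1−1/(4·21/20)=0.7619>−1
Confirm numerically:
  x=-0.903: |R|=0.95318 <1
  x=-0.853: |R|=0.91099 <1
  x=-0.617: |R|=0.78272 <1
  x=-1.290: |R|=1.45731 >1
  x=-1.132: |R|=1.21350 >1
  x=-1.065: |R|=1.12594 >1
So |R|<1 on (-0.9524, 0).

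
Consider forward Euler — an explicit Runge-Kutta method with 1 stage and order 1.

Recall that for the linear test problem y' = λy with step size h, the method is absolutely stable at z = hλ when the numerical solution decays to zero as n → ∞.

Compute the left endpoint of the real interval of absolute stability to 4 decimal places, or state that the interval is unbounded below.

z* = -2.0000.

On y'=λy, z=hλ:
  order 1, 1-stage ⇒ R(z)=1+z
  (e.g. R(-1.04)=-0.04000, |R|=0.04000)

Boundary: |R(x)|=1, x<0.
x=-1.04: |R|=0.0400
|R(-2.21)|=1.2100 |R(-1.52)|=0.5200 |R(-0.76)|=0.2400
Bisect:
  x_lo=-2.4175 |R|=1.4175  x_hi=-0.0507 |R|=0.9493
  mid=-1.23407 |R|=0.23407 →hi
  mid=-1.82576 |R|=0.82576 →hi
  mid=-2.12161 |R|=1.12161 →lo
  mid=-1.97369 |R|=0.97369 →hi
  mid=-2.04765 |R|=1.04765 →lo
  mid=-2.01067 |R|=1.01067 →lo
  mid=-1.99218 |R|=0.99218 →hi
  ...
  [-2.00012,-1.99998] ⇒ x*=-2.0000
So |R|<1 on (-2.0000, 0).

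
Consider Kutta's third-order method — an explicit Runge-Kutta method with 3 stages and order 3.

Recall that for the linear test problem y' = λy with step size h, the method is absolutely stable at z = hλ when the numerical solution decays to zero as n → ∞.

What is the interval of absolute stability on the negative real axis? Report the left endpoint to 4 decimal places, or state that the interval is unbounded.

z∈(-2.5127,0).

With y'=λy (z=hλ):
  order 3, 3-stage ⇒ R(z)=1+z+z^2/2+z^3/6
  (e.g. R(-1.3)=0.17883, |R|=0.17883)

Solve |R(x)|<1 on ℝ⁻.
x=-1.3: |R|=0.1788
|R(-2.91)|=1.7830 |R(-2.78)|=1.4966 |R(-1.65)|=0.0374
Bisect:
  x_lo=-2.8374 |R|=1.6192  x_hi=-0.0909 |R|=0.9131
  mid=-1.46413 |R|=0.08460 →hi
  mid=-2.15077 |R|=0.49604 →hi
  mid=-2.49409 |R|=0.96959 →hi
  mid=-2.66575 |R|=1.26987 →lo
  mid=-2.57992 |R|=1.11391 →lo
  mid=-2.53700 |R|=1.04033 →lo
  mid=-2.51555 |R|=1.00461 →lo
  mid=-2.50482 |R|=0.98701 →hi
  mid=-2.51018 |R|=0.99579 →hi
  mid=-2.51286 |R|=1.00020 →lo
  ...
  [-2.51286,-2.51270] ⇒ x*=-2.5127
Stable set (-2.5127, 0).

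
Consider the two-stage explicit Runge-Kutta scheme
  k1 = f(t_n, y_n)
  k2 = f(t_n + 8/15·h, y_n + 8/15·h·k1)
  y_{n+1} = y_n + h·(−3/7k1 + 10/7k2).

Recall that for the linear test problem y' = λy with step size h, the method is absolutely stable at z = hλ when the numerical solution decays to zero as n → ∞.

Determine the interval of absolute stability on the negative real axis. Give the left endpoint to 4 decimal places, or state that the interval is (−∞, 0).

With y'=λy (z=hλ):
  k1=λy_n ⇒ h·k1=z·y_n;  k2=λ(1+8/15z)y_n ⇒ h·k2=z(1+8/15z)y_n
  y_{n+1}/y_n = 1 − 3/7z + 10/7z(1+8/15z) = 1 + z + 16/21z²
  R(z) = 1 + z + 16/21z².

Need |R(x)|<1, x<0.
x=-0.96: |R|=0.7422
R=1: x+16/21x²=0 ⇒ x=−21/16=-1.3125; min R=1−1/(4·16/21)=0.6719>−1
Confirm numerically:
  x=-1.147: |R|=0.85537 <1
  x=-0.771: |R|=0.68191 <1
  x=-0.660: |R|=0.67189 <1
  x=-1.885: |R|=1.82222 >1
  x=-1.429: |R|=1.12684 >1
  x=-1.356: |R|=1.04494 >1
So |R|<1 on (-1.3125, 0).

(-1.3125, 0).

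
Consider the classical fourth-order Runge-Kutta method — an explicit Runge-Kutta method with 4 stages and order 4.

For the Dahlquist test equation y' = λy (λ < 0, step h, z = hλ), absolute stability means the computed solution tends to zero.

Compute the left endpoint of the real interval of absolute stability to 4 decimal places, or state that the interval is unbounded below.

With y'=λy (z=hλ):
  order 4, 4-stage ⇒ R(z)=1+z+z^2/2+z^3/6+z^4/24
  (e.g. R(-1.11)=0.34136, |R|=0.34136)

Solve |R(x)|<1 on ℝ⁻.
x=-1.11: |R|=0.3414
|R(-2.68)|=0.8525 |R(-2.4)|=0.5584 |R(-1.9)|=0.3048
Bisect:
  x_lo=-3.5915 |R|=3.0696  x_hi=-0.1649 |R|=0.8480
  mid=-1.87822 |R|=0.29986 →hi
  mid=-2.73488 |R|=0.92661 →hi
  mid=-3.16321 |R|=1.73619 →lo
  mid=-2.94904 |R|=1.27629 →lo
  mid=-2.84196 |R|=1.08885 →lo
  mid=-2.78842 |R|=1.00473 →lo
  mid=-2.76165 |R|=0.96493 →hi
  mid=-2.77504 |R|=0.98464 →hi
  mid=-2.78173 |R|=0.99464 →hi
  mid=-2.78507 |R|=0.99967 →hi
  ...
  [-2.78549,-2.78528] ⇒ x*=-2.7853
Interval (-2.7853, 0).

left endpoint -2.7853.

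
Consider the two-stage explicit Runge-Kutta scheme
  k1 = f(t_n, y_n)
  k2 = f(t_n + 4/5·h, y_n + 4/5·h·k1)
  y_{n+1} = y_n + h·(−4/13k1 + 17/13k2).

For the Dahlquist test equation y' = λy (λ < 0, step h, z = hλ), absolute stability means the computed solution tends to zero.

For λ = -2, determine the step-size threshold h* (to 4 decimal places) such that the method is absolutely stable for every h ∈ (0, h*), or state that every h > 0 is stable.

With y'=λy (z=hλ):
  k1=λy_n ⇒ h·k1=z·y_n;  k2=λ(1+4/5z)y_n ⇒ h·k2=z(1+4/5z)y_n
  y_{n+1}/y_n = 1 − 4/13z + 17/13z(1+4/5z) = 1 + z + 68/65z²
  Hence R(z) = 1 + z + 68/65z².

Solve |R(x)|<1 on ℝ⁻.
x=-1.35: |R|=1.5566
R=1: x+68/65x²=0 ⇒ x=−65/68=-0.9559; min R=1−1/(4·68/65)=0.7610>−1
Confirm numerically:
  x=-0.575: |R|=0.77088 <1
  x=-0.482: |R|=0.76105 <1
  x=-0.402: |R|=0.76706 <1
  x=-1.547: |R|=1.95666 >1
  x=-1.411: |R|=1.67181 >1
  x=-1.002: |R|=1.04834 >1
Interval (-0.9559, 0).

(-0.9559,0); λ=-2 ⇒ h* = (65/68)/2 = 0.4779.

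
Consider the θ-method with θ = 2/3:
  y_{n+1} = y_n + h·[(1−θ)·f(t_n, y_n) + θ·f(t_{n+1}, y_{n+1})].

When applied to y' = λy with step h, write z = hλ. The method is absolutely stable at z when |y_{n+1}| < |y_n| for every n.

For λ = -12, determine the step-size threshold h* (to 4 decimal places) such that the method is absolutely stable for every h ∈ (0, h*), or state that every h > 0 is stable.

On y'=λy, z=hλ:
  y_{n+1} = y_n + z·[1/3·y_n + 2/3·y_{n+1}] ⇒ (1 − 2/3z)y_{n+1} = (1 + 1/3z)y_n
  ⇒ R(z) = (1 + 1/3z)/(1 − 2/3z).

Solve |R(x)|<1 on ℝ⁻.
x=-0.33: |R|=0.7295
x=-2: |R|=0.1429
x=-10: |R|=0.3043
x=-100: |R|=0.4778
θ=2/3≥1/2 ⇒ |1+1/3x|<|1−2/3x| ∀x<0 ⇒ stable on all of ℝ⁻.

interval (−∞, 0). Any h>0 works for λ=-12.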